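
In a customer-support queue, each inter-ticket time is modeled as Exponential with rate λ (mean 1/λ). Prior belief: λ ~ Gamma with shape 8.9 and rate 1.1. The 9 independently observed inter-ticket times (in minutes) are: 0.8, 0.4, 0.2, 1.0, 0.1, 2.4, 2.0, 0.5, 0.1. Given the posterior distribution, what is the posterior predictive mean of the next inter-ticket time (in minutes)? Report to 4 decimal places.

With a Gamma(shape α, rate β) prior on the exponential rate λ, the posterior after n observations with total T = Σxᵢ is Gamma(α+n, β+T).
Sum of observations T = 7.5 minutes; n = 9.
Posterior: Gamma(8.9+9, 1.1+7.5) = Gamma(17.9, 8.6).
The predictive distribution for the next observation is Lomax; its mean is β/(α−1) = 8.6/16.9 = 0.5089.

0.5089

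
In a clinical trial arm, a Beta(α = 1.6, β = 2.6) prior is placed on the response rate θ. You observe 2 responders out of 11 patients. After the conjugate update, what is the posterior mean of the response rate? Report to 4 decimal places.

The Beta prior is conjugate to a Binomial/Bernoulli likelihood; the update adds successes to α and failures to β.
Posterior: Beta(α+k, β+n−k) = Beta(1.6+2, 2.6+9) = Beta(3.6, 11.6).
Posterior mean = α/(α+β) = 3.6/15.2 = 0.2368.

0.2368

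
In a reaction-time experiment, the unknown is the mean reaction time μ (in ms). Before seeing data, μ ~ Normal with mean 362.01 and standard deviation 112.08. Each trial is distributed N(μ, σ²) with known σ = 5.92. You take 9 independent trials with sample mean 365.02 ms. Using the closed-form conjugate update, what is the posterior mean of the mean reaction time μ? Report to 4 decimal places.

For Normal data with known variance σ², a Normal(μ₀, σ₀²) prior on μ is conjugate. Posterior precision = 1/σ₀² + n/σ²; posterior mean is the precision-weighted average of μ₀ and x̄.
n·x̄ = 9·365.02 = 3285.18.
σ₀² = 112.08² = 12561.9264, σ² = 5.92² = 35.0464; σ² + n·σ₀² = 35.0464 + 9·12561.9264 = 113092.384.
Posterior mean = (μ₀/σ₀² + n·x̄/σ²)/(1/σ₀² + n/σ²) = (σ²·μ₀ + σ₀²·n·x̄)/(σ² + n·σ₀²) = (35.0464·362.01 + 12561.9264·3285.18)/113092.384 = 41280876.518016/113092.384 = 365.0191.

365.0191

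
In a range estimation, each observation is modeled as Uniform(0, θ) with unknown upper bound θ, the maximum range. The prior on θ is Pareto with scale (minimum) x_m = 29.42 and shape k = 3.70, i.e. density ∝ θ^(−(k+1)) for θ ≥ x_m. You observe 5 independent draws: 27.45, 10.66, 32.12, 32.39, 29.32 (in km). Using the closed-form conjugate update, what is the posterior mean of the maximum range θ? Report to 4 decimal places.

A Pareto(scale x_m, shape k) prior on the upper bound θ of Uniform(0, θ) is conjugate: posterior is Pareto(max(x_m, max xᵢ), k + n).
Sample maximum = 32.39; prior scale x_m = 29.42 → posterior scale = max = 32.39.
Posterior shape = 3.70 + 5 = 8.70.
E[θ|data] = k·x_m/(k−1) = 8.70·32.39/7.70 = 36.5965.

36.5965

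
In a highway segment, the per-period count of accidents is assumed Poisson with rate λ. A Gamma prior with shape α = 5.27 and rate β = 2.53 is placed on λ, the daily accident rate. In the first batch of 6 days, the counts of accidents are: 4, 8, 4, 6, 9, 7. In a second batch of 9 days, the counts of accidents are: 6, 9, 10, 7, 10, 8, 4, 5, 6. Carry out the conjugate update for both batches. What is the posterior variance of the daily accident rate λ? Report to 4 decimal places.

0.3523

With a Gamma(shape α, rate β) prior, the Poisson likelihood is conjugate: the posterior is Gamma(α + ΣXᵢ, β + n).
Batch 1: sum of counts S = 38 over n = 6 days.
After batch 1: Gamma(α+S, β+n) = Gamma(5.27+38, 2.53+6) = Gamma(43.27, 8.53).
Batch 2: sum of counts S = 65 over n = 9 days.
After batch 2: Gamma(α+S, β+n) = Gamma(43.27+65, 8.53+9) = Gamma(108.27, 17.53).
Var = α/β² = 108.27/17.53² = 0.3523.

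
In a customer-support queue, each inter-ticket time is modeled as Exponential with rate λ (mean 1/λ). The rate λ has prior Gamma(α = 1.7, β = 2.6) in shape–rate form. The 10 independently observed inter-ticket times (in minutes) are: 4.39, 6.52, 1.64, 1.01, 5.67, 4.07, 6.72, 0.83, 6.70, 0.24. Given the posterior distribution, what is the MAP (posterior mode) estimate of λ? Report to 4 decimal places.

With a Gamma(shape α, rate β) prior on the exponential rate λ, the posterior after n observations with total T = Σxᵢ is Gamma(α+n, β+T).
Sum of observations T = 37.79 minutes; n = 10.
Posterior: Gamma(1.7+10, 2.6+37.79) = Gamma(11.7, 40.39).
Mode = (α−1)/β = 0.2649.

0.2649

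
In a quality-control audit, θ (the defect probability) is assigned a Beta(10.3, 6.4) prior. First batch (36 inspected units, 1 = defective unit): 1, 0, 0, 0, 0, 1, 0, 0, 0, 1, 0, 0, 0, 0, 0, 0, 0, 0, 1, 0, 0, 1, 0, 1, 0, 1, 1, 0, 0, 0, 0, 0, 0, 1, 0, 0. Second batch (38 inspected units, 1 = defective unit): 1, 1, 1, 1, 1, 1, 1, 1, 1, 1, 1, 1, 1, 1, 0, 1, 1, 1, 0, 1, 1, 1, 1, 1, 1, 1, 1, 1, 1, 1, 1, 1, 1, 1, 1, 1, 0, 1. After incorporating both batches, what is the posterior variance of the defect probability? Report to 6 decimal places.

0.002620

The Beta prior is conjugate to a Binomial/Bernoulli likelihood; the update adds successes to α and failures to β.
After batch 1: Beta(10.3+9, 6.4+27) = Beta(19.3, 33.4).
After batch 2: Beta(19.3+35, 33.4+3) = Beta(54.3, 36.4).
Var = αβ/((α+β)²(α+β+1)) = 54.3·36.4/(90.7²·91.7) = 0.002620.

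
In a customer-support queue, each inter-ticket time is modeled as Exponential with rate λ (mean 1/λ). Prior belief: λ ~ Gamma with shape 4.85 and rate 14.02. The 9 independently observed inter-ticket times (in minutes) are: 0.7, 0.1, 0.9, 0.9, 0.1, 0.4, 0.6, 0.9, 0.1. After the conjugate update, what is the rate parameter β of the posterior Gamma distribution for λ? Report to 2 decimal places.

18.72

With a Gamma(shape α, rate β) prior on the exponential rate λ, the posterior after n observations with total T = Σxᵢ is Gamma(α+n, β+T).
Sum of observations T = 4.7 minutes; n = 9.
Posterior: Gamma(4.85+9, 14.02+4.7) = Gamma(13.85, 18.72).
Posterior β = 18.72.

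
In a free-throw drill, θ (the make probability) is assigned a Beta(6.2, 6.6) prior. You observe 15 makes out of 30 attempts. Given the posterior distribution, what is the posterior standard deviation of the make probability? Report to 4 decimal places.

0.0755

The Beta prior is conjugate to a Binomial/Bernoulli likelihood; the update adds successes to α and failures to β.
Posterior: Beta(α+k, β+n−k) = Beta(6.2+15, 6.6+15) = Beta(21.2, 21.6).
Var = αβ/((α+β)²(α+β+1)) = 21.2·21.6/(42.8²·43.8) = 0.00570726; SD = √0.00570726 = 0.0755.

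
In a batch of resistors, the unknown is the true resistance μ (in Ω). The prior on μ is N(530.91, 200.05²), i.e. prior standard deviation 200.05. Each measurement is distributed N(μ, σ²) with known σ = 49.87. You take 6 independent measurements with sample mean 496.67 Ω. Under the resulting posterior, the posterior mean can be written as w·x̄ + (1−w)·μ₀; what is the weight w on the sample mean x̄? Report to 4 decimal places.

For Normal data with known variance σ², a Normal(μ₀, σ₀²) prior on μ is conjugate. Posterior precision = 1/σ₀² + n/σ²; posterior mean is the precision-weighted average of μ₀ and x̄.
σ₀² = 200.05² = 40020.0025, σ² = 49.87² = 2487.0169. Prior precision 1/σ₀² = 1/40020.0025; data precision n/σ² = 6/2487.0169.
w = (n/σ²)/(1/σ₀² + n/σ²) = n·σ₀²/(σ² + n·σ₀²) = 6·40020.0025/(2487.0169 + 6·40020.0025) = 240120.015/242607.0319 = 0.9897.

0.9897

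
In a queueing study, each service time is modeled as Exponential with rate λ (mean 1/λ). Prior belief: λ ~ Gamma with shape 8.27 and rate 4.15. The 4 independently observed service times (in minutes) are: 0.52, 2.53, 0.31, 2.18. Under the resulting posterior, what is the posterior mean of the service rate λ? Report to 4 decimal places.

With a Gamma(shape α, rate β) prior on the exponential rate λ, the posterior after n observations with total T = Σxᵢ is Gamma(α+n, β+T).
Sum of observations T = 5.54 minutes; n = 4.
Posterior: Gamma(8.27+4, 4.15+5.54) = Gamma(12.27, 9.69).
Posterior mean of λ = α/β = 12.27/9.69 = 1.2663.

1.2663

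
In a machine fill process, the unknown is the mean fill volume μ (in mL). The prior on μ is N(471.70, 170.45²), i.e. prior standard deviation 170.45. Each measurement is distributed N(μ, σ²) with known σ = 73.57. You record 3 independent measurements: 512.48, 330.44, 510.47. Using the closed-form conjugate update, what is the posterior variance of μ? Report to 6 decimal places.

For Normal data with known variance σ², a Normal(μ₀, σ₀²) prior on μ is conjugate. Posterior precision = 1/σ₀² + n/σ²; posterior mean is the precision-weighted average of μ₀ and x̄.
σ₀² = 170.45² = 29053.2025, σ² = 73.57² = 5412.5449; σ² + n·σ₀² = 5412.5449 + 3·29053.2025 = 92572.1524.
Posterior precision = 1/σ₀² + n/σ² = 1/29053.2025 + 3/5412.5449 = (σ² + n·σ₀²)/(σ₀²σ²) = 92572.1524/(29053.2025·5412.5449); posterior variance σₙ² = σ₀²σ²/(σ² + n·σ₀²) = 29053.2025·5412.5449/92572.1524 = 1698.694034.

1698.694034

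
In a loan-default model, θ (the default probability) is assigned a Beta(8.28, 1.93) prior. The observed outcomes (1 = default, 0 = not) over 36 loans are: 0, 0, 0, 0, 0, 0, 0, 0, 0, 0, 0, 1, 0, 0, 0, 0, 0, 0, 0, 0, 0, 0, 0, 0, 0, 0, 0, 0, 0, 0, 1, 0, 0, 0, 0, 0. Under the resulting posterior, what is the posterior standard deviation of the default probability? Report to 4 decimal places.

0.0605

The Beta prior is conjugate to a Binomial/Bernoulli likelihood; the update adds successes to α and failures to β.
Posterior: Beta(α+k, β+n−k) = Beta(8.28+2, 1.93+34) = Beta(10.28, 35.93).
Var = αβ/((α+β)²(α+β+1)) = 10.28·35.93/(46.21²·47.21) = 0.00366391; SD = √0.00366391 = 0.0605.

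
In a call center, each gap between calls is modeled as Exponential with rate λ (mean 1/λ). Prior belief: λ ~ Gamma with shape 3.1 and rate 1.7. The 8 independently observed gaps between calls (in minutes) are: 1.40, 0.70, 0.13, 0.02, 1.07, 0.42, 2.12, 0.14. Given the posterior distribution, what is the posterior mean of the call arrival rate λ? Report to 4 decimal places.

With a Gamma(shape α, rate β) prior on the exponential rate λ, the posterior after n observations with total T = Σxᵢ is Gamma(α+n, β+T).
Sum of observations T = 6.00 minutes; n = 8.
Posterior: Gamma(3.1+8, 1.7+6.00) = Gamma(11.1, 7.70).
Posterior mean of λ = α/β = 11.1/7.70 = 1.4416.

1.4416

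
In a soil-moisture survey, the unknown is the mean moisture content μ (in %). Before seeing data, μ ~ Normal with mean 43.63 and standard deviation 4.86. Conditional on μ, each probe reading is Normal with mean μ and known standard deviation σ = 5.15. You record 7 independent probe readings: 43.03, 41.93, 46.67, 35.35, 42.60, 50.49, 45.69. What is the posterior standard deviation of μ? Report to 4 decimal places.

For Normal data with known variance σ², a Normal(μ₀, σ₀²) prior on μ is conjugate. Posterior precision = 1/σ₀² + n/σ²; posterior mean is the precision-weighted average of μ₀ and x̄.
σ₀² = 4.86² = 23.6196, σ² = 5.15² = 26.5225; σ² + n·σ₀² = 26.5225 + 7·23.6196 = 191.8597.
Posterior precision = 1/σ₀² + n/σ² = 1/23.6196 + 7/26.5225 = (σ² + n·σ₀²)/(σ₀²σ²) = 191.8597/(23.6196·26.5225); posterior variance σₙ² = σ₀²σ²/(σ² + n·σ₀²) = 23.6196·26.5225/191.8597 = 3.265151.
Posterior SD = √σₙ² = √(23.6196·26.5225/191.8597) = 1.8070.

1.8070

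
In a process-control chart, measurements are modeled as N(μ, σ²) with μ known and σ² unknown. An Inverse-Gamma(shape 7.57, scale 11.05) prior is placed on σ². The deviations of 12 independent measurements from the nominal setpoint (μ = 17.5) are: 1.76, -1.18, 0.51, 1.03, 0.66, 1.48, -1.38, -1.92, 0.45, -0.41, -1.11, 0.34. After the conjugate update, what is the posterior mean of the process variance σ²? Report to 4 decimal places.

1.5054

With known mean μ and an Inverse-Gamma(α, β) prior on σ², the Normal likelihood is conjugate: posterior is Inv-Gamma(α + n/2, β + Σ(xᵢ−μ)²/2).
Σ(xᵢ−μ)² = (1.76)² + (-1.18)² + (0.51)² + (1.03)² + (0.66)² + (1.48)² + (-1.38)² + (-1.92)² + (0.45)² + (-0.41)² + (-1.11)² + (0.34)² = 15.7461.
Posterior: Inv-Gamma(7.57 + 12/2, 11.05 + 15.7461/2) = Inv-Gamma(13.57, 18.92305).
E[σ²|data] = β/(α−1) = 18.92305/12.57 = 1.5054.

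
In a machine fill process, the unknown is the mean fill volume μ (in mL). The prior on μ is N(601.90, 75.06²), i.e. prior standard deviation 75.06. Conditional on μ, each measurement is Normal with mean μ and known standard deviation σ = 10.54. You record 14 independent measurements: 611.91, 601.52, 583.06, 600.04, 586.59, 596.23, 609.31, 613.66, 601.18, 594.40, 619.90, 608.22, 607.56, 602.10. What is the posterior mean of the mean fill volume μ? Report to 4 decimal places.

602.5477

For Normal data with known variance σ², a Normal(μ₀, σ₀²) prior on μ is conjugate. Posterior precision = 1/σ₀² + n/σ²; posterior mean is the precision-weighted average of μ₀ and x̄.
Σxᵢ = 611.91 + 601.52 + 583.06 + 600.04 + 586.59 + 596.23 + 609.31 + 613.66 + 601.18 + 594.40 + 619.90 + 608.22 + 607.56 + 602.10 = 8435.68, so n·x̄ = 8435.68.
σ₀² = 75.06² = 5634.0036, σ² = 10.54² = 111.0916; σ² + n·σ₀² = 111.0916 + 14·5634.0036 = 78987.142.
Posterior mean = (μ₀/σ₀² + n·x̄/σ²)/(1/σ₀² + n/σ²) = (σ²·μ₀ + σ₀²·n·x̄)/(σ² + n·σ₀²) = (111.0916·601.90 + 5634.0036·8435.68)/78987.142 = 47593517.522488/78987.142 = 602.5477.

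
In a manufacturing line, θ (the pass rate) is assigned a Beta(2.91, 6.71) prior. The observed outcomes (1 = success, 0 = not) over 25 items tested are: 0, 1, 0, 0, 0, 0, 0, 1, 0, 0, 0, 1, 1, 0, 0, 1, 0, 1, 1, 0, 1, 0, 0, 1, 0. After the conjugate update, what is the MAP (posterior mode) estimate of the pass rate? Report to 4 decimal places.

0.3345

The Beta prior is conjugate to a Binomial/Bernoulli likelihood; the update adds successes to α and failures to β.
Posterior: Beta(α+k, β+n−k) = Beta(2.91+9, 6.71+16) = Beta(11.91, 22.71).
Mode of Beta(a,b) for a,b>1 is (a−1)/(a+b−2) = 10.91/32.62 = 0.3345.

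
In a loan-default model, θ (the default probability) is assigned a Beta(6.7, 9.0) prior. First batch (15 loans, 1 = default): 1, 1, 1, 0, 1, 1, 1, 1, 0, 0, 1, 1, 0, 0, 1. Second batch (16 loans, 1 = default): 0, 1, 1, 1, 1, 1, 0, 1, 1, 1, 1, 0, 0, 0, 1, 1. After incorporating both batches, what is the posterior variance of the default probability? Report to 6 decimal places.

The Beta prior is conjugate to a Binomial/Bernoulli likelihood; the update adds successes to α and failures to β.
After batch 1: Beta(6.7+10, 9.0+5) = Beta(16.7, 14.0).
After batch 2: Beta(16.7+11, 14.0+5) = Beta(27.7, 19.0).
Var = αβ/((α+β)²(α+β+1)) = 27.7·19.0/(46.7²·47.7) = 0.005059.

0.005059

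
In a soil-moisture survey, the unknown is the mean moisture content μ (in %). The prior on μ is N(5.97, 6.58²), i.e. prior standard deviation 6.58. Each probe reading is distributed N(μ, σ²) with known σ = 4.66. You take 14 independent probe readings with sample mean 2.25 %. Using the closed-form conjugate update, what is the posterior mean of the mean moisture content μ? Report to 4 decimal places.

2.3787

For Normal data with known variance σ², a Normal(μ₀, σ₀²) prior on μ is conjugate. Posterior precision = 1/σ₀² + n/σ²; posterior mean is the precision-weighted average of μ₀ and x̄.
n·x̄ = 14·2.25 = 31.5.
σ₀² = 6.58² = 43.2964, σ² = 4.66² = 21.7156; σ² + n·σ₀² = 21.7156 + 14·43.2964 = 627.8652.
Posterior mean = (μ₀/σ₀² + n·x̄/σ²)/(1/σ₀² + n/σ²) = (σ²·μ₀ + σ₀²·n·x̄)/(σ² + n·σ₀²) = (21.7156·5.97 + 43.2964·31.5)/627.8652 = 1493.478732/627.8652 = 2.3787.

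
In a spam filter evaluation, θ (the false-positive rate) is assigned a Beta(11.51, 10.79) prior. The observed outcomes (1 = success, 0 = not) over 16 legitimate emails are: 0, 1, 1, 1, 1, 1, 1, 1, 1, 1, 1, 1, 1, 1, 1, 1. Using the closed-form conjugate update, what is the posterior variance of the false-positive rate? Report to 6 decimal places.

0.005422

The Beta prior is conjugate to a Binomial/Bernoulli likelihood; the update adds successes to α and failures to β.
Posterior: Beta(α+k, β+n−k) = Beta(11.51+15, 10.79+1) = Beta(26.51, 11.79).
Var = αβ/((α+β)²(α+β+1)) = 26.51·11.79/(38.30²·39.30) = 0.005422.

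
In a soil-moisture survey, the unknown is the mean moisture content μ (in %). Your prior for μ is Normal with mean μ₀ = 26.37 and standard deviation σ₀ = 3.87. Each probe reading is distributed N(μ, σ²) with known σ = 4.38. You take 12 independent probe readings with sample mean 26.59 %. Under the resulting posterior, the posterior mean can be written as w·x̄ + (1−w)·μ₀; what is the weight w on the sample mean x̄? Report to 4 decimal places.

0.9036

For Normal data with known variance σ², a Normal(μ₀, σ₀²) prior on μ is conjugate. Posterior precision = 1/σ₀² + n/σ²; posterior mean is the precision-weighted average of μ₀ and x̄.
σ₀² = 3.87² = 14.9769, σ² = 4.38² = 19.1844. Prior precision 1/σ₀² = 1/14.9769; data precision n/σ² = 12/19.1844.
w = (n/σ²)/(1/σ₀² + n/σ²) = n·σ₀²/(σ² + n·σ₀²) = 12·14.9769/(19.1844 + 12·14.9769) = 179.7228/198.9072 = 0.9036.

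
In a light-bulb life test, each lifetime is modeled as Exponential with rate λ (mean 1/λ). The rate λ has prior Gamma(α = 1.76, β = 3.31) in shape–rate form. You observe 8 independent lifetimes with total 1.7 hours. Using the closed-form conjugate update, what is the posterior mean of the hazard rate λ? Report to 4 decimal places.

1.9481

With a Gamma(shape α, rate β) prior on the exponential rate λ, the posterior after n observations with total T = Σxᵢ is Gamma(α+n, β+T).
Posterior: Gamma(1.76+8, 3.31+1.7) = Gamma(9.76, 5.01).
Posterior mean of λ = α/β = 9.76/5.01 = 1.9481.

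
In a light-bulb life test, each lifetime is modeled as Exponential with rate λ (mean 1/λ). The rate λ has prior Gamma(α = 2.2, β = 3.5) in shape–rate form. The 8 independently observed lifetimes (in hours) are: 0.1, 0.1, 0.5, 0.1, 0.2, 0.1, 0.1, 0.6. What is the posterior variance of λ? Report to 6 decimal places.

0.363119

With a Gamma(shape α, rate β) prior on the exponential rate λ, the posterior after n observations with total T = Σxᵢ is Gamma(α+n, β+T).
Sum of observations T = 1.8 hours; n = 8.
Posterior: Gamma(2.2+8, 3.5+1.8) = Gamma(10.2, 5.3).
Var = α/β² = 0.363119.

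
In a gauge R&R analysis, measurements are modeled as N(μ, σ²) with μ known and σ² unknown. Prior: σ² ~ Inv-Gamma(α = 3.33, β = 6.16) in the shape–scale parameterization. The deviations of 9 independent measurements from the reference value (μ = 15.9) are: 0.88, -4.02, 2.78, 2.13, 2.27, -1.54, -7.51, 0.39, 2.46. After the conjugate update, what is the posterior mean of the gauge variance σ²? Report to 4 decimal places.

With known mean μ and an Inverse-Gamma(α, β) prior on σ², the Normal likelihood is conjugate: posterior is Inv-Gamma(α + n/2, β + Σ(xᵢ−μ)²/2).
Σ(xᵢ−μ)² = (0.88)² + (-4.02)² + (2.78)² + (2.13)² + (2.27)² + (-1.54)² + (-7.51)² + (0.39)² + (2.46)² = 99.3284.
Posterior: Inv-Gamma(3.33 + 9/2, 6.16 + 99.3284/2) = Inv-Gamma(7.83, 55.82420).
E[σ²|data] = β/(α−1) = 55.82420/6.83 = 8.1734.

8.1734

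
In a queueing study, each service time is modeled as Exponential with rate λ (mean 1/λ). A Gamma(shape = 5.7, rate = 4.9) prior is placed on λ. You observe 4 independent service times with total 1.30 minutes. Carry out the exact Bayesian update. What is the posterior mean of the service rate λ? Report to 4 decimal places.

With a Gamma(shape α, rate β) prior on the exponential rate λ, the posterior after n observations with total T = Σxᵢ is Gamma(α+n, β+T).
Posterior: Gamma(5.7+4, 4.9+1.30) = Gamma(9.7, 6.20).
Posterior mean of λ = α/β = 9.7/6.20 = 1.5645.

1.5645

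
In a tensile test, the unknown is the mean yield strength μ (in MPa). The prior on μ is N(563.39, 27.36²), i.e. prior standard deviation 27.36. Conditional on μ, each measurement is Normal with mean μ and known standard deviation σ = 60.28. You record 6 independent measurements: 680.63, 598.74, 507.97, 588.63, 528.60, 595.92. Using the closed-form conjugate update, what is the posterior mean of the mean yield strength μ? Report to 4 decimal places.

574.4595

For Normal data with known variance σ², a Normal(μ₀, σ₀²) prior on μ is conjugate. Posterior precision = 1/σ₀² + n/σ²; posterior mean is the precision-weighted average of μ₀ and x̄.
Σxᵢ = 680.63 + 598.74 + 507.97 + 588.63 + 528.60 + 595.92 = 3500.49, so n·x̄ = 3500.49.
σ₀² = 27.36² = 748.5696, σ² = 60.28² = 3633.6784; σ² + n·σ₀² = 3633.6784 + 6·748.5696 = 8125.096.
Posterior mean = (μ₀/σ₀² + n·x̄/σ²)/(1/σ₀² + n/σ²) = (σ²·μ₀ + σ₀²·n·x̄)/(σ² + n·σ₀²) = (3633.6784·563.39 + 748.5696·3500.49)/8125.096 = 4667538.47288/8125.096 = 574.4595.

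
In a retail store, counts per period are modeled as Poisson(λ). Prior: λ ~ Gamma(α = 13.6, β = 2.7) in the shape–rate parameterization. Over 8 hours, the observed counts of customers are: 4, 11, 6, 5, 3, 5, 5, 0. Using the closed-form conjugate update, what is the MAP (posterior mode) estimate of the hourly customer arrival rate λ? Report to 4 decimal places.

4.8224

With a Gamma(shape α, rate β) prior, the Poisson likelihood is conjugate: the posterior is Gamma(α + ΣXᵢ, β + n).
Sum of counts S = 39 over n = 8 hours.
Posterior: Gamma(α+S, β+n) = Gamma(13.6+39, 2.7+8) = Gamma(52.6, 10.7).
Mode of Gamma(α,β) for α≥1 is (α−1)/β = 51.6/10.7 = 4.8224.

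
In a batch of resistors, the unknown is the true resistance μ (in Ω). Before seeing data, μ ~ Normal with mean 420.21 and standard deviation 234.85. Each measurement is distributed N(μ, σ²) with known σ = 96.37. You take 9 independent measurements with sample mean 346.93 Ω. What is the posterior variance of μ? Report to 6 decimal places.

For Normal data with known variance σ², a Normal(μ₀, σ₀²) prior on μ is conjugate. Posterior precision = 1/σ₀² + n/σ²; posterior mean is the precision-weighted average of μ₀ and x̄.
σ₀² = 234.85² = 55154.5225, σ² = 96.37² = 9287.1769; σ² + n·σ₀² = 9287.1769 + 9·55154.5225 = 505677.8794.
Posterior precision = 1/σ₀² + n/σ² = 1/55154.5225 + 9/9287.1769 = (σ² + n·σ₀²)/(σ₀²σ²) = 505677.8794/(55154.5225·9287.1769); posterior variance σₙ² = σ₀²σ²/(σ² + n·σ₀²) = 55154.5225·9287.1769/505677.8794 = 1012.956722.

1012.956722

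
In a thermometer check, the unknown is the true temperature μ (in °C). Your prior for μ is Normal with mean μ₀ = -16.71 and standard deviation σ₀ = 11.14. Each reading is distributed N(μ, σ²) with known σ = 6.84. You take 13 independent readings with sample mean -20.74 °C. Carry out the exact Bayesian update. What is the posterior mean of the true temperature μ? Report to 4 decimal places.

-20.6264

For Normal data with known variance σ², a Normal(μ₀, σ₀²) prior on μ is conjugate. Posterior precision = 1/σ₀² + n/σ²; posterior mean is the precision-weighted average of μ₀ and x̄.
n·x̄ = 13·(-20.74) = -269.62.
σ₀² = 11.14² = 124.0996, σ² = 6.84² = 46.7856; σ² + n·σ₀² = 46.7856 + 13·124.0996 = 1660.0804.
Posterior mean = (μ₀/σ₀² + n·x̄/σ²)/(1/σ₀² + n/σ²) = (σ²·μ₀ + σ₀²·n·x̄)/(σ² + n·σ₀²) = (46.7856·(-16.71) + 124.0996·(-269.62))/1660.0804 = -34241.521528/1660.0804 = -20.6264.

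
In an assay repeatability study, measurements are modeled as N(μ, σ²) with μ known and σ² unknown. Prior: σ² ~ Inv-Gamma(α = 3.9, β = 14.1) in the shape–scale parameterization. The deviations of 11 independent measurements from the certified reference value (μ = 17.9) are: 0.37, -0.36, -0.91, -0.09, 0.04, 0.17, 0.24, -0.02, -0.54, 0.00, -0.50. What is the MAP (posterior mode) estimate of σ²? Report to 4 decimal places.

With known mean μ and an Inverse-Gamma(α, β) prior on σ², the Normal likelihood is conjugate: posterior is Inv-Gamma(α + n/2, β + Σ(xᵢ−μ)²/2).
Σ(xᵢ−μ)² = (0.37)² + (-0.36)² + (-0.91)² + (-0.09)² + (0.04)² + (0.17)² + (0.24)² + (-0.02)² + (-0.54)² + (0.00)² + (-0.50)² = 1.7328.
Posterior: Inv-Gamma(3.9 + 11/2, 14.1 + 1.7328/2) = Inv-Gamma(9.40, 14.96640).
Mode = β/(α+1) = 14.96640/10.40 = 1.4391.

1.4391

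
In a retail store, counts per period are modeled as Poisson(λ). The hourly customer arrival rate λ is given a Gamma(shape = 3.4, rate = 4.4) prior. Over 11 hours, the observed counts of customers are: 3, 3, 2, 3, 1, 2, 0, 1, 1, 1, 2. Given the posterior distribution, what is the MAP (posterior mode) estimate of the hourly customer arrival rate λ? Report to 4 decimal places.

1.3896

With a Gamma(shape α, rate β) prior, the Poisson likelihood is conjugate: the posterior is Gamma(α + ΣXᵢ, β + n).
Sum of counts S = 19 over n = 11 hours.
Posterior: Gamma(α+S, β+n) = Gamma(3.4+19, 4.4+11) = Gamma(22.4, 15.4).
Mode of Gamma(α,β) for α≥1 is (α−1)/β = 21.4/15.4 = 1.3896.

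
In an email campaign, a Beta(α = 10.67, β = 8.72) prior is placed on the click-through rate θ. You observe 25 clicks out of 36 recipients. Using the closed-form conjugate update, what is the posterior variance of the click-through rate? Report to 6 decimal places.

The Beta prior is conjugate to a Binomial/Bernoulli likelihood; the update adds successes to α and failures to β.
Posterior: Beta(α+k, β+n−k) = Beta(10.67+25, 8.72+11) = Beta(35.67, 19.72).
Var = αβ/((α+β)²(α+β+1)) = 35.67·19.72/(55.39²·56.39) = 0.004066.

0.004066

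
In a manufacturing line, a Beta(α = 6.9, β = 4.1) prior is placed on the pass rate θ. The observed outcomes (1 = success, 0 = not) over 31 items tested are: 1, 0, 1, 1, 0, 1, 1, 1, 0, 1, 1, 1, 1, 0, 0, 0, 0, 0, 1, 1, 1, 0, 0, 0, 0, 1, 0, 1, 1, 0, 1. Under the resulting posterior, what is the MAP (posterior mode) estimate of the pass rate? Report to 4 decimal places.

0.5725

The Beta prior is conjugate to a Binomial/Bernoulli likelihood; the update adds successes to α and failures to β.
Posterior: Beta(α+k, β+n−k) = Beta(6.9+17, 4.1+14) = Beta(23.9, 18.1).
Mode of Beta(a,b) for a,b>1 is (a−1)/(a+b−2) = 22.9/40.0 = 0.5725.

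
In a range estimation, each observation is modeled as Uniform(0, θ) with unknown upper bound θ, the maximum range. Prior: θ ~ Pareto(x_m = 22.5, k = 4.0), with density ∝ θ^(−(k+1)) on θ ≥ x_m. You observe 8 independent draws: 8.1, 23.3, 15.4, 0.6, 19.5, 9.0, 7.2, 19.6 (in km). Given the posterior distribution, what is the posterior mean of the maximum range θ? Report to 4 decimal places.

A Pareto(scale x_m, shape k) prior on the upper bound θ of Uniform(0, θ) is conjugate: posterior is Pareto(max(x_m, max xᵢ), k + n).
Sample maximum = 23.3; prior scale x_m = 22.5 → posterior scale = max = 23.3.
Posterior shape = 4.0 + 8 = 12.0.
E[θ|data] = k·x_m/(k−1) = 12.0·23.3/11.0 = 25.4182.

25.4182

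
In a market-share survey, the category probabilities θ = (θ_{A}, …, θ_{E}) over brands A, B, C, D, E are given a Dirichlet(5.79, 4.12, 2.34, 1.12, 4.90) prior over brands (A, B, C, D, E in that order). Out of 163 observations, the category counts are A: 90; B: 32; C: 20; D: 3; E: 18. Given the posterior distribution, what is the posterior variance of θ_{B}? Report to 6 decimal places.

The Dirichlet prior is conjugate to the Multinomial likelihood: each posterior αⱼ = prior αⱼ + observed count nⱼ.
Posterior concentration: (95.79, 36.12, 22.34, 4.12, 22.90), total = 181.27.
Var[θ_j] = α_j(Σα−α_j)/((Σα)²(Σα+1)) = 36.12·145.15/(181.27²·182.27) = 0.000875.

0.000875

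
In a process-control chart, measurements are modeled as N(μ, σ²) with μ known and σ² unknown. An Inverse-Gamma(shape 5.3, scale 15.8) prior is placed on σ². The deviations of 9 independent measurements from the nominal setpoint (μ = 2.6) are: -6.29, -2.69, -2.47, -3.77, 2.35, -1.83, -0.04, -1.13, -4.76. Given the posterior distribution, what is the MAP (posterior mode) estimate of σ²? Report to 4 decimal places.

With known mean μ and an Inverse-Gamma(α, β) prior on σ², the Normal likelihood is conjugate: posterior is Inv-Gamma(α + n/2, β + Σ(xᵢ−μ)²/2).
Σ(xᵢ−μ)² = (-6.29)² + (-2.69)² + (-2.47)² + (-3.77)² + (2.35)² + (-1.83)² + (-0.04)² + (-1.13)² + (-4.76)² = 99.9215.
Posterior: Inv-Gamma(5.3 + 9/2, 15.8 + 99.9215/2) = Inv-Gamma(9.80, 65.76075).
Mode = β/(α+1) = 65.76075/10.80 = 6.0890.

6.0890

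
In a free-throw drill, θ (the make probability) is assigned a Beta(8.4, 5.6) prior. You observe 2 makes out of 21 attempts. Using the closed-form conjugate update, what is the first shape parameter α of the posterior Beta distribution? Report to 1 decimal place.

10.4

The Beta prior is conjugate to a Binomial/Bernoulli likelihood; the update adds successes to α and failures to β.
Posterior: Beta(α+k, β+n−k) = Beta(8.4+2, 5.6+19) = Beta(10.4, 24.6).
Posterior α = 10.4.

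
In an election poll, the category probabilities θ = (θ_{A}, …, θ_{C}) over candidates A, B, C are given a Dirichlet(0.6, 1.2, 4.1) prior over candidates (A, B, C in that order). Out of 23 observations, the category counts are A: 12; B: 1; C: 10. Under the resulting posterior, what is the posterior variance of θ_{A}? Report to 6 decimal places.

0.008224

The Dirichlet prior is conjugate to the Multinomial likelihood: each posterior αⱼ = prior αⱼ + observed count nⱼ.
Posterior concentration: (12.6, 2.2, 14.1), total = 28.9.
Var[θ_j] = α_j(Σα−α_j)/((Σα)²(Σα+1)) = 12.6·16.3/(28.9²·29.9) = 0.008224.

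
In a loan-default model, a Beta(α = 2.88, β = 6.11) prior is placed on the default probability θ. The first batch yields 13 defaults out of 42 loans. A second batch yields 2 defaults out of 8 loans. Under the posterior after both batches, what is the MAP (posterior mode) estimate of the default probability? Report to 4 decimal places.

The Beta prior is conjugate to a Binomial/Bernoulli likelihood; the update adds successes to α and failures to β.
After batch 1: Beta(2.88+13, 6.11+29) = Beta(15.88, 35.11).
After batch 2: Beta(15.88+2, 35.11+6) = Beta(17.88, 41.11).
Mode of Beta(a,b) for a,b>1 is (a−1)/(a+b−2) = 16.88/56.99 = 0.2962.

0.2962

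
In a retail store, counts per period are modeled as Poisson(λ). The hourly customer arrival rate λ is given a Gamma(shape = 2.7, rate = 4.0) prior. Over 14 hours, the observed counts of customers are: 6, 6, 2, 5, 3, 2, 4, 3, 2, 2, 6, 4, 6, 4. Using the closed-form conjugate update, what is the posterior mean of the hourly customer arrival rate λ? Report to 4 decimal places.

With a Gamma(shape α, rate β) prior, the Poisson likelihood is conjugate: the posterior is Gamma(α + ΣXᵢ, β + n).
Sum of counts S = 55 over n = 14 hours.
Posterior: Gamma(α+S, β+n) = Gamma(2.7+55, 4.0+14) = Gamma(57.7, 18.0).
Posterior mean = α/β = 57.7/18.0 = 3.2056.

3.2056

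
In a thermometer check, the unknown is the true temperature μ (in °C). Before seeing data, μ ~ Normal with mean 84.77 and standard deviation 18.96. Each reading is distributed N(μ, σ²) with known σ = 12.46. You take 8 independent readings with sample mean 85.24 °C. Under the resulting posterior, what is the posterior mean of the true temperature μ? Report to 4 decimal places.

For Normal data with known variance σ², a Normal(μ₀, σ₀²) prior on μ is conjugate. Posterior precision = 1/σ₀² + n/σ²; posterior mean is the precision-weighted average of μ₀ and x̄.
n·x̄ = 8·85.24 = 681.92.
σ₀² = 18.96² = 359.4816, σ² = 12.46² = 155.2516; σ² + n·σ₀² = 155.2516 + 8·359.4816 = 3031.1044.
Posterior mean = (μ₀/σ₀² + n·x̄/σ²)/(1/σ₀² + n/σ²) = (σ²·μ₀ + σ₀²·n·x̄)/(σ² + n·σ₀²) = (155.2516·84.77 + 359.4816·681.92)/3031.1044 = 258298.370804/3031.1044 = 85.2159.

85.2159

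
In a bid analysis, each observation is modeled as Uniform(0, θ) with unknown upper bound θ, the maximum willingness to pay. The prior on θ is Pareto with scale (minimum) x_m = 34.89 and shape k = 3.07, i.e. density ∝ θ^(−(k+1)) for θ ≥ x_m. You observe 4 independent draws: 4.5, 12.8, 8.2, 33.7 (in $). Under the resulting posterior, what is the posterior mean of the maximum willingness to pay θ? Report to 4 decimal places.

40.6379

A Pareto(scale x_m, shape k) prior on the upper bound θ of Uniform(0, θ) is conjugate: posterior is Pareto(max(x_m, max xᵢ), k + n).
Sample maximum = 33.7; prior scale x_m = 34.89 → posterior scale = max = 34.89.
Posterior shape = 3.07 + 4 = 7.07.
E[θ|data] = k·x_m/(k−1) = 7.07·34.89/6.07 = 40.6379.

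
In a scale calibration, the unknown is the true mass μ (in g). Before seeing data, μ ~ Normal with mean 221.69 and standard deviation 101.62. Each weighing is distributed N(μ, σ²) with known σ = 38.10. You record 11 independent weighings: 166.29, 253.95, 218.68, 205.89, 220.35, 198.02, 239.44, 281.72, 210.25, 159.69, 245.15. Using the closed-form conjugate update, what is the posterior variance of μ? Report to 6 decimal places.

For Normal data with known variance σ², a Normal(μ₀, σ₀²) prior on μ is conjugate. Posterior precision = 1/σ₀² + n/σ²; posterior mean is the precision-weighted average of μ₀ and x̄.
σ₀² = 101.62² = 10326.6244, σ² = 38.10² = 1451.61; σ² + n·σ₀² = 1451.61 + 11·10326.6244 = 115044.4784.
Posterior precision = 1/σ₀² + n/σ² = 1/10326.6244 + 11/1451.61 = (σ² + n·σ₀²)/(σ₀²σ²) = 115044.4784/(10326.6244·1451.61); posterior variance σₙ² = σ₀²σ²/(σ² + n·σ₀²) = 10326.6244·1451.61/115044.4784 = 130.299441.

130.299441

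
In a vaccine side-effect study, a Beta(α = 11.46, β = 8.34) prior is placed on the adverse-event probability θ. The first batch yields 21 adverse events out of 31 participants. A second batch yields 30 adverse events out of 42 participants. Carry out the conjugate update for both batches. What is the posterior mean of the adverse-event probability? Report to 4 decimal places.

The Beta prior is conjugate to a Binomial/Bernoulli likelihood; the update adds successes to α and failures to β.
After batch 1: Beta(11.46+21, 8.34+10) = Beta(32.46, 18.34).
After batch 2: Beta(32.46+30, 18.34+12) = Beta(62.46, 30.34).
Posterior mean = α/(α+β) = 62.46/92.80 = 0.6731.

0.6731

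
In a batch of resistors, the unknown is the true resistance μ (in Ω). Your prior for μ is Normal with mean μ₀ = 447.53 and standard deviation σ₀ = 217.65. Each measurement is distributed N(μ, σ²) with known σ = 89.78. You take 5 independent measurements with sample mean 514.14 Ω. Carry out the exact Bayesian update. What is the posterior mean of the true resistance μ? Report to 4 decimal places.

511.9478

For Normal data with known variance σ², a Normal(μ₀, σ₀²) prior on μ is conjugate. Posterior precision = 1/σ₀² + n/σ²; posterior mean is the precision-weighted average of μ₀ and x̄.
n·x̄ = 5·514.14 = 2570.7.
σ₀² = 217.65² = 47371.5225, σ² = 89.78² = 8060.4484; σ² + n·σ₀² = 8060.4484 + 5·47371.5225 = 244918.0609.
Posterior mean = (μ₀/σ₀² + n·x̄/σ²)/(1/σ₀² + n/σ²) = (σ²·μ₀ + σ₀²·n·x̄)/(σ² + n·σ₀²) = (8060.4484·447.53 + 47371.5225·2570.7)/244918.0609 = 125385265.363202/244918.0609 = 511.9478.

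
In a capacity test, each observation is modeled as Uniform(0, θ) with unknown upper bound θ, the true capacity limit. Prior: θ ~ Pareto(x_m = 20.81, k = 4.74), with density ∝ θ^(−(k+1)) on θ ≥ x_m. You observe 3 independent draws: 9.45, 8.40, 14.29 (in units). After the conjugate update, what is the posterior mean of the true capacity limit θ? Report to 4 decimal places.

23.8975

A Pareto(scale x_m, shape k) prior on the upper bound θ of Uniform(0, θ) is conjugate: posterior is Pareto(max(x_m, max xᵢ), k + n).
Sample maximum = 14.29; prior scale x_m = 20.81 → posterior scale = max = 20.81.
Posterior shape = 4.74 + 3 = 7.74.
E[θ|data] = k·x_m/(k−1) = 7.74·20.81/6.74 = 23.8975.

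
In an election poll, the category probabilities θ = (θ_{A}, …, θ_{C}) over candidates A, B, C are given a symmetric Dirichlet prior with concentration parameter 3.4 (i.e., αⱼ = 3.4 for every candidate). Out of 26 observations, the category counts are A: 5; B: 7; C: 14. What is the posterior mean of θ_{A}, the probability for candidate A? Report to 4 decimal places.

0.2320

The Dirichlet prior is conjugate to the Multinomial likelihood: each posterior αⱼ = prior αⱼ + observed count nⱼ.
Posterior concentration: (8.4, 10.4, 17.4), total = 36.2.
E[θ_{A}|data] = α_{A}/Σα = 8.4/36.2 = 0.2320.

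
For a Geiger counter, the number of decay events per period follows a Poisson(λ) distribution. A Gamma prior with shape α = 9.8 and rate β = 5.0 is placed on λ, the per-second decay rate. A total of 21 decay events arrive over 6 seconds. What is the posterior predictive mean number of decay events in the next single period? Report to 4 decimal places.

2.8000

With a Gamma(shape α, rate β) prior, the Poisson likelihood is conjugate: the posterior is Gamma(α + ΣXᵢ, β + n).
Posterior: Gamma(α+S, β+n) = Gamma(9.8+21, 5.0+6) = Gamma(30.8, 11.0).
The predictive distribution for one future period is NegBinom with mean α/β = 2.8000.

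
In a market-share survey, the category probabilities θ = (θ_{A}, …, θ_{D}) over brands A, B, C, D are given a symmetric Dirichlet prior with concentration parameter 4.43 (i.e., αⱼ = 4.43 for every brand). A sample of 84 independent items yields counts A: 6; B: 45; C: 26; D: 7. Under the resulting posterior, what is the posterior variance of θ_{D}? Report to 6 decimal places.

0.000971

The Dirichlet prior is conjugate to the Multinomial likelihood: each posterior αⱼ = prior αⱼ + observed count nⱼ.
Posterior concentration: (10.43, 49.43, 30.43, 11.43), total = 101.72.
Var[θ_j] = α_j(Σα−α_j)/((Σα)²(Σα+1)) = 11.43·90.29/(101.72²·102.72) = 0.000971.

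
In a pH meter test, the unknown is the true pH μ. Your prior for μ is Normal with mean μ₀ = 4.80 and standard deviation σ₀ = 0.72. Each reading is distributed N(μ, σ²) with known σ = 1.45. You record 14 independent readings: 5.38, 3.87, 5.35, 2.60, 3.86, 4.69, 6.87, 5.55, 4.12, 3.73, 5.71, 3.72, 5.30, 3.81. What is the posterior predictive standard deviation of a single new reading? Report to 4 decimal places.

For Normal data with known variance σ², a Normal(μ₀, σ₀²) prior on μ is conjugate. Posterior precision = 1/σ₀² + n/σ²; posterior mean is the precision-weighted average of μ₀ and x̄.
σ₀² = 0.72² = 0.5184, σ² = 1.45² = 2.1025; σ² + n·σ₀² = 2.1025 + 14·0.5184 = 9.3601.
Posterior precision = 1/σ₀² + n/σ² = 1/0.5184 + 14/2.1025 = (σ² + n·σ₀²)/(σ₀²σ²) = 9.3601/(0.5184·2.1025); posterior variance σₙ² = σ₀²σ²/(σ² + n·σ₀²) = 0.5184·2.1025/9.3601 = 0.116445.
Predictive variance for one new observation = σₙ² + σ² = 0.5184·2.1025/9.3601 + 2.1025 = σ²·(σ₀² + 9.3601)/9.3601 = 2.1025·9.8785/9.3601 = 2.218945; SD = √(2.1025·9.8785/9.3601) = 1.4896.

1.4896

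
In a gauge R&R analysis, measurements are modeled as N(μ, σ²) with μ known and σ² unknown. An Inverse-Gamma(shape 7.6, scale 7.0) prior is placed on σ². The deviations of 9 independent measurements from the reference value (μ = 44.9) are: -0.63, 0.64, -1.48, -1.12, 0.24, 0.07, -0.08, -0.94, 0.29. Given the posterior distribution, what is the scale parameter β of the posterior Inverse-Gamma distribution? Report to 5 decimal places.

9.64395

With known mean μ and an Inverse-Gamma(α, β) prior on σ², the Normal likelihood is conjugate: posterior is Inv-Gamma(α + n/2, β + Σ(xᵢ−μ)²/2).
Σ(xᵢ−μ)² = (-0.63)² + (0.64)² + (-1.48)² + (-1.12)² + (0.24)² + (0.07)² + (-0.08)² + (-0.94)² + (0.29)² = 5.2879.
Posterior: Inv-Gamma(7.6 + 9/2, 7.0 + 5.2879/2) = Inv-Gamma(12.10, 9.64395).
Posterior β = 9.64395.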